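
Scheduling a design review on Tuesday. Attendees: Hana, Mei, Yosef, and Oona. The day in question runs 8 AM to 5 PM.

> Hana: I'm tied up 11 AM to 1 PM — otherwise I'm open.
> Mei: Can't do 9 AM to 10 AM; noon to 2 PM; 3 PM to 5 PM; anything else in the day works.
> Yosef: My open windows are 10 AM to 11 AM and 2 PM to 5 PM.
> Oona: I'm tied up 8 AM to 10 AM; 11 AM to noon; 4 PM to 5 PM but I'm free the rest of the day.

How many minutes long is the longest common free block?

60

Hana free: 08:00-11:00, 13:00-17:00 (invert busy blocks within the working day).
Mei free: 08:00-09:00, 10:00-12:00, 14:00-15:00 (invert busy blocks within the working day).
Yosef free: 10:00-11:00, 14:00-17:00.
Oona free: 10:00-11:00, 12:00-16:00 (invert busy blocks within the working day).
Hana ∩ Mei: 08:00-09:00, 10:00-11:00, 14:00-15:00.
Hana ∩ Mei ∩ Yosef: 10:00-11:00, 14:00-15:00.
Hana ∩ Mei ∩ Yosef ∩ Oona: 10:00-11:00, 14:00-15:00.
The longest is 10:00-11:00 at 60 minutes.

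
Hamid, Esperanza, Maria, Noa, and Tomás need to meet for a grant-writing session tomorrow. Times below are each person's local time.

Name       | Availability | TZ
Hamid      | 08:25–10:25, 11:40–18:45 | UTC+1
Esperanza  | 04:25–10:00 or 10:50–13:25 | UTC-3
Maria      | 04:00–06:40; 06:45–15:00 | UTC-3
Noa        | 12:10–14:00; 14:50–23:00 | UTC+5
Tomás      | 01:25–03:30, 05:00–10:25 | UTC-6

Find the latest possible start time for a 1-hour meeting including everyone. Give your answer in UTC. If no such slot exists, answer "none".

Hamid in UTC: 07:25-09:25, 10:40-17:45 (subtract 1h to convert from UTC+1).
Esperanza in UTC: 07:25-13:00, 13:50-16:25 (add 3h to convert from UTC-3).
Maria in UTC: 07:00-09:40, 09:45-18:00 (add 3h to convert from UTC-3).
Noa in UTC: 07:10-09:00, 09:50-18:00 (subtract 5h to convert from UTC+5).
Tomás in UTC: 07:25-09:30, 11:00-16:25 (add 6h to convert from UTC-6).
Hamid ∩ Esperanza: 07:25-09:25, 10:40-13:00, 13:50-16:25.
Hamid ∩ Esperanza ∩ Maria: 07:25-09:25, 10:40-13:00, 13:50-16:25.
Hamid ∩ Esperanza ∩ Maria ∩ Noa: 07:25-09:00, 10:40-13:00, 13:50-16:25.
Hamid ∩ Esperanza ∩ Maria ∩ Noa ∩ Tomás: 07:25-09:00, 11:00-13:00, 13:50-16:25.
The last common window of at least 60 minutes is 13:50-16:25; a 60-minute meeting can start as late as 15:25 and still end by 16:25.

15:25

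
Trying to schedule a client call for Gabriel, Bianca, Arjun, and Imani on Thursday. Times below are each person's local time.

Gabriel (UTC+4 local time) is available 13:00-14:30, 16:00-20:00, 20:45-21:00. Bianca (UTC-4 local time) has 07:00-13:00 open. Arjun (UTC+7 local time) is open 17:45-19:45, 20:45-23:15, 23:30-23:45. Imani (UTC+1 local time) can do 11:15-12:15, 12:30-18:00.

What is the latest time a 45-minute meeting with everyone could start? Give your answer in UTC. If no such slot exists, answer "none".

Gabriel in UTC: 09:00-10:30, 12:00-16:00, 16:45-17:00 (subtract 4h to convert from UTC+4).
Bianca in UTC: 11:00-17:00 (add 4h to convert from UTC-4).
Arjun in UTC: 10:45-12:45, 13:45-16:15, 16:30-16:45 (subtract 7h to convert from UTC+7).
Imani in UTC: 10:15-11:15, 11:30-17:00 (subtract 1h to convert from UTC+1).
Gabriel ∩ Bianca: 12:00-16:00, 16:45-17:00.
Gabriel ∩ Bianca ∩ Arjun: 12:00-12:45, 13:45-16:00.
Gabriel ∩ Bianca ∩ Arjun ∩ Imani: 12:00-12:45, 13:45-16:00.
So the common availability across everyone is 12:00-12:45, 13:45-16:00.
The last common window of at least 45 minutes is 13:45-16:00; a 45-minute meeting can start as late as 15:15 and still end by 16:00.

15:15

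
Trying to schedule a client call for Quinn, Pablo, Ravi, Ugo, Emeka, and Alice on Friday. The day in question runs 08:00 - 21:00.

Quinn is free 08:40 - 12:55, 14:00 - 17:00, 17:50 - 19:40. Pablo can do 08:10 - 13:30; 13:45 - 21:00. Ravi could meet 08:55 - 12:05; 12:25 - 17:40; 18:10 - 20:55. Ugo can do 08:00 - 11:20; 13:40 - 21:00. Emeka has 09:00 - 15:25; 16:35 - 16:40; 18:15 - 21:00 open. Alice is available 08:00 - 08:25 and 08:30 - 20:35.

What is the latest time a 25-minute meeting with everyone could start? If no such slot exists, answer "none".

Quinn ∩ Pablo: 08:40-12:55, 14:00-17:00, 17:50-19:40.
Quinn ∩ Pablo ∩ Ravi: 08:55-12:05, 12:25-12:55, 14:00-17:00, 18:10-19:40.
Quinn ∩ Pablo ∩ Ravi ∩ Ugo: 08:55-11:20, 14:00-17:00, 18:10-19:40.
Quinn ∩ Pablo ∩ Ravi ∩ Ugo ∩ Emeka: 09:00-11:20, 14:00-15:25, 16:35-16:40, 18:15-19:40.
Quinn ∩ Pablo ∩ Ravi ∩ Ugo ∩ Emeka ∩ Alice: 09:00-11:20, 14:00-15:25, 16:35-16:40, 18:15-19:40.
The last common window of at least 25 minutes is 18:15-19:40; a 25-minute meeting can start as late as 19:15 and still end by 19:40.

19:15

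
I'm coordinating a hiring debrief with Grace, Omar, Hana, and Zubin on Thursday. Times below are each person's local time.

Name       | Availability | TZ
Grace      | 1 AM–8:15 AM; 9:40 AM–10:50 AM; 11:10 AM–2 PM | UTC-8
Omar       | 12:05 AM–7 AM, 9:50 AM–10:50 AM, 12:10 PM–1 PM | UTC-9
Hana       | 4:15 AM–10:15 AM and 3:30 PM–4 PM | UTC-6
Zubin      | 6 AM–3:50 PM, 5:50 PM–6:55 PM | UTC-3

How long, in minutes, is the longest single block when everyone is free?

345

Grace in UTC: 09:00-16:15, 17:40-18:50, 19:10-22:00 (add 8h to convert from UTC-8).
Omar in UTC: 09:05-16:00, 18:50-19:50, 21:10-22:00 (add 9h to convert from UTC-9).
Hana in UTC: 10:15-16:15, 21:30-22:00 (add 6h to convert from UTC-6).
Zubin in UTC: 09:00-18:50, 20:50-21:55 (add 3h to convert from UTC-3).
Grace ∩ Omar: 09:05-16:00, 19:10-19:50, 21:10-22:00.
Grace ∩ Omar ∩ Hana: 10:15-16:00, 21:30-22:00.
Grace ∩ Omar ∩ Hana ∩ Zubin: 10:15-16:00, 21:30-21:55.
The longest is 10:15-16:00 at 345 minutes.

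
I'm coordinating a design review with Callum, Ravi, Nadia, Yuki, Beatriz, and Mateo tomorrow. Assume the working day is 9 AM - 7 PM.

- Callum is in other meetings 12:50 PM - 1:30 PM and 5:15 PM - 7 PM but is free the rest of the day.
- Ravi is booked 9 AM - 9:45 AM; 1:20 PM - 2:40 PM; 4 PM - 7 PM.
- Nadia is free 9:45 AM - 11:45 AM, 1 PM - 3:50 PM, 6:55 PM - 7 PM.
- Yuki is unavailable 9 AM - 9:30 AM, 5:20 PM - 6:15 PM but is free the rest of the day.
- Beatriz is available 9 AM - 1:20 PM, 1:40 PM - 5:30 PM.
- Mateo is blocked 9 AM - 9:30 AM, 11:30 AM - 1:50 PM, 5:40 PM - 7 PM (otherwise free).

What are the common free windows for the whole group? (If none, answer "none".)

09:45-11:30, 14:40-15:50

Callum free: 09:00-12:50, 13:30-17:15 (invert busy blocks within the working day).
Ravi free: 09:45-13:20, 14:40-16:00 (invert busy blocks within the working day).
Nadia free: 09:45-11:45, 13:00-15:50, 18:55-19:00.
Yuki free: 09:30-17:20, 18:15-19:00 (invert busy blocks within the working day).
Beatriz free: 09:00-13:20, 13:40-17:30.
Mateo free: 09:30-11:30, 13:50-17:40 (invert busy blocks within the working day).
Callum ∩ Ravi: 09:45-12:50, 14:40-16:00.
Callum ∩ Ravi ∩ Nadia: 09:45-11:45, 14:40-15:50.
Callum ∩ Ravi ∩ Nadia ∩ Yuki: 09:45-11:45, 14:40-15:50.
Callum ∩ Ravi ∩ Nadia ∩ Yuki ∩ Beatriz: 09:45-11:45, 14:40-15:50.
Callum ∩ Ravi ∩ Nadia ∩ Yuki ∩ Beatriz ∩ Mateo: 09:45-11:30, 14:40-15:50.
Those are the intersection windows.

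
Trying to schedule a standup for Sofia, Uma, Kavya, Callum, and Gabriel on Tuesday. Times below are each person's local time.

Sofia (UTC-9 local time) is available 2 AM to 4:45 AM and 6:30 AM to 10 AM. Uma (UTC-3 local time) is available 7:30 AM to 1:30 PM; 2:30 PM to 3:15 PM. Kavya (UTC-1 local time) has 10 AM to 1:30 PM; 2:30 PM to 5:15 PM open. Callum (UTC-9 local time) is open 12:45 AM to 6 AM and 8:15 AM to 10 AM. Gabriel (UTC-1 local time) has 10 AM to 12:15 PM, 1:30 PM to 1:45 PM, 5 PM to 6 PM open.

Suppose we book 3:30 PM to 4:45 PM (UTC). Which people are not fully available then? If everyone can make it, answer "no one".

Sofia in UTC: 11:00-13:45, 15:30-19:00 (add 9h to convert from UTC-9).
Uma in UTC: 10:30-16:30, 17:30-18:15 (add 3h to convert from UTC-3).
Kavya in UTC: 11:00-14:30, 15:30-18:15 (add 1h to convert from UTC-1).
Callum in UTC: 09:45-15:00, 17:15-19:00 (add 9h to convert from UTC-9).
Gabriel in UTC: 11:00-13:15, 14:30-14:45, 18:00-19:00 (add 1h to convert from UTC-1).
Sofia: free for 15:30-16:45. Uma: not fully free for 15:30-16:45. Kavya: free for 15:30-16:45. Callum: not fully free for 15:30-16:45. Gabriel: not fully free for 15:30-16:45.

Callum, Gabriel, Uma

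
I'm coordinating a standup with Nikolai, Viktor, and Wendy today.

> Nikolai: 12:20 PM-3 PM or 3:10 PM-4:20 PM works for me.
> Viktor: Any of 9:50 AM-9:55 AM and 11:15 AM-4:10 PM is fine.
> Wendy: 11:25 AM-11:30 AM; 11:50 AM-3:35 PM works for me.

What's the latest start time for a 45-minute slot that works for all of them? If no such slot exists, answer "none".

Nikolai ∩ Viktor: 12:20-15:00, 15:10-16:10.
Nikolai ∩ Viktor ∩ Wendy: 12:20-15:00, 15:10-15:35.
The last common window of at least 45 minutes is 12:20-15:00; a 45-minute meeting can start as late as 14:15 and still end by 15:00.

14:15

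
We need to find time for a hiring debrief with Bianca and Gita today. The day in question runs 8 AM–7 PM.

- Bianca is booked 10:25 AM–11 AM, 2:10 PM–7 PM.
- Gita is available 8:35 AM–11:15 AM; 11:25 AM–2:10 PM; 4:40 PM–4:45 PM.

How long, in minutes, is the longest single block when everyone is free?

Bianca free: 08:00-10:25, 11:00-14:10 (invert busy blocks within the working day).
Gita free: 08:35-11:15, 11:25-14:10, 16:40-16:45.
Bianca ∩ Gita: 08:35-10:25, 11:00-11:15, 11:25-14:10.
Those are the intersection windows.
The longest is 11:25-14:10 at 165 minutes.

165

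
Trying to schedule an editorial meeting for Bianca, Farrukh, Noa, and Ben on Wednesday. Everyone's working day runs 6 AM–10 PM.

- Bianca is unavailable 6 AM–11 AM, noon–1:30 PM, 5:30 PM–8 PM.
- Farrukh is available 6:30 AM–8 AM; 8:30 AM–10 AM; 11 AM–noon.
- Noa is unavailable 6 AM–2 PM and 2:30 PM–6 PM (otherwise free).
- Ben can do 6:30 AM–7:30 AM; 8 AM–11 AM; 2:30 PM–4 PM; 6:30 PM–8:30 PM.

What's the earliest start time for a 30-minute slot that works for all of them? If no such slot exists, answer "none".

none

Bianca free: 11:00-12:00, 13:30-17:30, 20:00-22:00 (invert busy blocks within the working day).
Farrukh free: 06:30-08:00, 08:30-10:00, 11:00-12:00.
Noa free: 14:00-14:30, 18:00-22:00 (invert busy blocks within the working day).
Ben free: 06:30-07:30, 08:00-11:00, 14:30-16:00, 18:30-20:30.
Bianca ∩ Farrukh: 11:00-12:00.
Bianca ∩ Farrukh ∩ Noa: ∅.
Bianca ∩ Farrukh ∩ Noa ∩ Ben: ∅.
There is no time when everyone is free.
No common window is at least 30 minutes long.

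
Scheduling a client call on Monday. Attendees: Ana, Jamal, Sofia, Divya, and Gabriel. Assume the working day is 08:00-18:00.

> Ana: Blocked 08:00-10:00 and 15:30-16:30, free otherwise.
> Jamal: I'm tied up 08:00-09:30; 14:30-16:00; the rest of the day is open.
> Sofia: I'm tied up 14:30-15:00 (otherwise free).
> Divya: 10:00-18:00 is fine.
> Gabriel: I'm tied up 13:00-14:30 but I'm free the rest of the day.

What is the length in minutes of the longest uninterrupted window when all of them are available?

180

Ana free: 10:00-15:30, 16:30-18:00 (invert busy blocks within the working day).
Jamal free: 09:30-14:30, 16:00-18:00 (invert busy blocks within the working day).
Sofia free: 08:00-14:30, 15:00-18:00 (invert busy blocks within the working day).
Divya free: 10:00-18:00.
Gabriel free: 08:00-13:00, 14:30-18:00 (invert busy blocks within the working day).
Ana ∩ Jamal: 10:00-14:30, 16:30-18:00.
Ana ∩ Jamal ∩ Sofia: 10:00-14:30, 16:30-18:00.
Ana ∩ Jamal ∩ Sofia ∩ Divya: 10:00-14:30, 16:30-18:00.
Ana ∩ Jamal ∩ Sofia ∩ Divya ∩ Gabriel: 10:00-13:00, 16:30-18:00.
So the common availability across everyone is 10:00-13:00, 16:30-18:00.
The longest is 10:00-13:00 at 180 minutes.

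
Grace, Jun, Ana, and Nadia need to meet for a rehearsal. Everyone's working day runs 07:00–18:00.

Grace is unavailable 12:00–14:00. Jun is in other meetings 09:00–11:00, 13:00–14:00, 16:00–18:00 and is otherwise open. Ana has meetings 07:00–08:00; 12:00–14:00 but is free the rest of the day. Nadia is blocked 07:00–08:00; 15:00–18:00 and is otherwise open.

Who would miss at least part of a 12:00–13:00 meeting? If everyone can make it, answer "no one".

Grace free: 07:00-12:00, 14:00-18:00 (invert busy blocks within the working day).
Jun free: 07:00-09:00, 11:00-13:00, 14:00-16:00 (invert busy blocks within the working day).
Ana free: 08:00-12:00, 14:00-18:00 (invert busy blocks within the working day).
Nadia free: 08:00-15:00 (invert busy blocks within the working day).
Grace: not fully free for 12:00-13:00. Jun: free for 12:00-13:00. Ana: not fully free for 12:00-13:00. Nadia: free for 12:00-13:00.

Ana, Grace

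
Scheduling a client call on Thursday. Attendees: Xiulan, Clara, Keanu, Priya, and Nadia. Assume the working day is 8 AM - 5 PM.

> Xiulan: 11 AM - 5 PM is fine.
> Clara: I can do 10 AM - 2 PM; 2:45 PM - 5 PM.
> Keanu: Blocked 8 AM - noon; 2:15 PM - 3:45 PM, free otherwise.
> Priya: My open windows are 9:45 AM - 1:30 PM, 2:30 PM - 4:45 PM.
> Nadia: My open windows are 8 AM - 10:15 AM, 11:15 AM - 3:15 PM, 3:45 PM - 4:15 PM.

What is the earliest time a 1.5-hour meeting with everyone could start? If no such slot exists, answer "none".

12:00

Xiulan free: 11:00-17:00.
Clara free: 10:00-14:00, 14:45-17:00.
Keanu free: 12:00-14:15, 15:45-17:00 (invert busy blocks within the working day).
Priya free: 09:45-13:30, 14:30-16:45.
Nadia free: 08:00-10:15, 11:15-15:15, 15:45-16:15.
Xiulan ∩ Clara: 11:00-14:00, 14:45-17:00.
Xiulan ∩ Clara ∩ Keanu: 12:00-14:00, 15:45-17:00.
Xiulan ∩ Clara ∩ Keanu ∩ Priya: 12:00-13:30, 15:45-16:45.
Xiulan ∩ Clara ∩ Keanu ∩ Priya ∩ Nadia: 12:00-13:30, 15:45-16:15.
So the common availability across everyone is 12:00-13:30, 15:45-16:15.
The first common window of at least 90 minutes is 12:00-13:30, so the earliest start is 12:00.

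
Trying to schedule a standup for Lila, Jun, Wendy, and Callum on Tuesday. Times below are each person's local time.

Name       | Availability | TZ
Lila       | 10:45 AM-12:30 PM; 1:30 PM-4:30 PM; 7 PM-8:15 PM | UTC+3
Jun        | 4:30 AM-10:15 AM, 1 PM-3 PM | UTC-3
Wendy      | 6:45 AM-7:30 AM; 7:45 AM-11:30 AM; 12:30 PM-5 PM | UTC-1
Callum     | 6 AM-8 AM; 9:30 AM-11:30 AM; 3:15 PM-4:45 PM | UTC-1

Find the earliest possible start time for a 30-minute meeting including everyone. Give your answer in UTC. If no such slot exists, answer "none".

07:45

Lila in UTC: 07:45-09:30, 10:30-13:30, 16:00-17:15 (subtract 3h to convert from UTC+3).
Jun in UTC: 07:30-13:15, 16:00-18:00 (add 3h to convert from UTC-3).
Wendy in UTC: 07:45-08:30, 08:45-12:30, 13:30-18:00 (add 1h to convert from UTC-1).
Callum in UTC: 07:00-09:00, 10:30-12:30, 16:15-17:45 (add 1h to convert from UTC-1).
Lila ∩ Jun: 07:45-09:30, 10:30-13:15, 16:00-17:15.
Lila ∩ Jun ∩ Wendy: 07:45-08:30, 08:45-09:30, 10:30-12:30, 16:00-17:15.
Lila ∩ Jun ∩ Wendy ∩ Callum: 07:45-08:30, 08:45-09:00, 10:30-12:30, 16:15-17:15.
Those are the intersection windows.
The first common window of at least 30 minutes is 07:45-08:30, so the earliest start is 07:45.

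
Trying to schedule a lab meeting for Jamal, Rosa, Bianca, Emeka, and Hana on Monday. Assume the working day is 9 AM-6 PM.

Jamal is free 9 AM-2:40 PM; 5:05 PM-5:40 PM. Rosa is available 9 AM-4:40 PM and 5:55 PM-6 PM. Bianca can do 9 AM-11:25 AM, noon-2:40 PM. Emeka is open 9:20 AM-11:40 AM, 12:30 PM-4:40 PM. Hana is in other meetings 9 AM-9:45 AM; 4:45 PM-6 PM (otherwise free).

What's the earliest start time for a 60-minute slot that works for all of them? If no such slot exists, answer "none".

09:45

Jamal free: 09:00-14:40, 17:05-17:40.
Rosa free: 09:00-16:40, 17:55-18:00.
Bianca free: 09:00-11:25, 12:00-14:40.
Emeka free: 09:20-11:40, 12:30-16:40.
Hana free: 09:45-16:45 (invert busy blocks within the working day).
Jamal ∩ Rosa: 09:00-14:40.
Jamal ∩ Rosa ∩ Bianca: 09:00-11:25, 12:00-14:40.
Jamal ∩ Rosa ∩ Bianca ∩ Emeka: 09:20-11:25, 12:30-14:40.
Jamal ∩ Rosa ∩ Bianca ∩ Emeka ∩ Hana: 09:45-11:25, 12:30-14:40.
So the common availability across everyone is 09:45-11:25, 12:30-14:40.
The first common window of at least 60 minutes is 09:45-11:25, so the earliest start is 09:45.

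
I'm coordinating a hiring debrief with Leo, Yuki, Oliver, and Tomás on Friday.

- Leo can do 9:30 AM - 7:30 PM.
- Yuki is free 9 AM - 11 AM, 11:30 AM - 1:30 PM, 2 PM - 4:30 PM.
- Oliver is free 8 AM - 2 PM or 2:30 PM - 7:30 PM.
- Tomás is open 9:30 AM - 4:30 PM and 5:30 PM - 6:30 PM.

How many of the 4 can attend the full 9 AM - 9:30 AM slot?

2

Yuki and Oliver can make the full 09:00-09:30 slot — that's 2.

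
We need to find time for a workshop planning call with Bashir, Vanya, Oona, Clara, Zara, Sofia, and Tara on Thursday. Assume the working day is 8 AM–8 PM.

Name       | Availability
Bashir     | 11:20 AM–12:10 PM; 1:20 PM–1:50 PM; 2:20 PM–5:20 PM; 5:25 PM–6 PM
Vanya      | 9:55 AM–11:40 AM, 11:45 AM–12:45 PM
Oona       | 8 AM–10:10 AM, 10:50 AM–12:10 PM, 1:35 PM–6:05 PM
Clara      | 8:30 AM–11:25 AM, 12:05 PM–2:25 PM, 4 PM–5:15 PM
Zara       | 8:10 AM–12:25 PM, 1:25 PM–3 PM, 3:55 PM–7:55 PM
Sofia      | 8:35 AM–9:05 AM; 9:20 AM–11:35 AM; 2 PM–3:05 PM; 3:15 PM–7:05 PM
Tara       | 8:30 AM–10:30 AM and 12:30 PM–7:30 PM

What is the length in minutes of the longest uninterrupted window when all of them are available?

Bashir ∩ Vanya: 11:20-11:40, 11:45-12:10.
Bashir ∩ Vanya ∩ Oona: 11:20-11:40, 11:45-12:10.
Bashir ∩ Vanya ∩ Oona ∩ Clara: 11:20-11:25, 12:05-12:10.
Bashir ∩ Vanya ∩ Oona ∩ Clara ∩ Zara: 11:20-11:25, 12:05-12:10.
Bashir ∩ Vanya ∩ Oona ∩ Clara ∩ Zara ∩ Sofia: 11:20-11:25.
Bashir ∩ Vanya ∩ Oona ∩ Clara ∩ Zara ∩ Sofia ∩ Tara: ∅.
There is no time when everyone is free.
No common window exists, so the longest block is 0 minutes.

0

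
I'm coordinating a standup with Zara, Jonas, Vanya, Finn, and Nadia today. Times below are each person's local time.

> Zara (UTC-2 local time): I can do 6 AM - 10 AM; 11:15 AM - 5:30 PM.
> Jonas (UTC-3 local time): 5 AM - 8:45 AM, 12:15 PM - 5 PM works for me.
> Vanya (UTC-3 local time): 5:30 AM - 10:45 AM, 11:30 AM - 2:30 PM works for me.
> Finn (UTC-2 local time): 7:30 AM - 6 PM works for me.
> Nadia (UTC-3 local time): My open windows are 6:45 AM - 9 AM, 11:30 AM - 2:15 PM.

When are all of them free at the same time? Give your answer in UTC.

Zara in UTC: 08:00-12:00, 13:15-19:30 (add 2h to convert from UTC-2).
Jonas in UTC: 08:00-11:45, 15:15-20:00 (add 3h to convert from UTC-3).
Vanya in UTC: 08:30-13:45, 14:30-17:30 (add 3h to convert from UTC-3).
Finn in UTC: 09:30-20:00 (add 2h to convert from UTC-2).
Nadia in UTC: 09:45-12:00, 14:30-17:15 (add 3h to convert from UTC-3).
Zara ∩ Jonas: 08:00-11:45, 15:15-19:30.
Zara ∩ Jonas ∩ Vanya: 08:30-11:45, 15:15-17:30.
Zara ∩ Jonas ∩ Vanya ∩ Finn: 09:30-11:45, 15:15-17:30.
Zara ∩ Jonas ∩ Vanya ∩ Finn ∩ Nadia: 09:45-11:45, 15:15-17:15.

09:45-11:45, 15:15-17:15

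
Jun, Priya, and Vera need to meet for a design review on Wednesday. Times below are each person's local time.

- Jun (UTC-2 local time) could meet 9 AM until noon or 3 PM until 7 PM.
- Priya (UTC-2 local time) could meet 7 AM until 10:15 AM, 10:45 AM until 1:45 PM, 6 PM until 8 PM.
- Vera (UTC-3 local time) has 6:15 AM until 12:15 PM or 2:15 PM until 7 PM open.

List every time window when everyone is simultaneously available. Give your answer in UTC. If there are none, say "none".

11:00-12:15, 12:45-14:00, 20:00-21:00

Jun in UTC: 11:00-14:00, 17:00-21:00 (add 2h to convert from UTC-2).
Priya in UTC: 09:00-12:15, 12:45-15:45, 20:00-22:00 (add 2h to convert from UTC-2).
Vera in UTC: 09:15-15:15, 17:15-22:00 (add 3h to convert from UTC-3).
Jun ∩ Priya: 11:00-12:15, 12:45-14:00, 20:00-21:00.
Jun ∩ Priya ∩ Vera: 11:00-12:15, 12:45-14:00, 20:00-21:00.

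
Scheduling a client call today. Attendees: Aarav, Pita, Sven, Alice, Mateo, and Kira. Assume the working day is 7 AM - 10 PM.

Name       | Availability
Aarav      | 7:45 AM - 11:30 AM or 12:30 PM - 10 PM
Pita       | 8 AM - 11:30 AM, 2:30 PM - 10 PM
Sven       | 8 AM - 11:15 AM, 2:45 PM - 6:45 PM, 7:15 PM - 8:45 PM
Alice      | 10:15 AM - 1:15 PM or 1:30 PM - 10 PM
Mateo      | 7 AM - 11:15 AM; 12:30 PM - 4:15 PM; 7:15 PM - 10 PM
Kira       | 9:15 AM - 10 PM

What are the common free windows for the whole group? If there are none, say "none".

Aarav ∩ Pita: 08:00-11:30, 14:30-22:00.
Aarav ∩ Pita ∩ Sven: 08:00-11:15, 14:45-18:45, 19:15-20:45.
Aarav ∩ Pita ∩ Sven ∩ Alice: 10:15-11:15, 14:45-18:45, 19:15-20:45.
Aarav ∩ Pita ∩ Sven ∩ Alice ∩ Mateo: 10:15-11:15, 14:45-16:15, 19:15-20:45.
Aarav ∩ Pita ∩ Sven ∩ Alice ∩ Mateo ∩ Kira: 10:15-11:15, 14:45-16:15, 19:15-20:45.
So the common availability across everyone is 10:15-11:15, 14:45-16:15, 19:15-20:45.

10:15-11:15, 14:45-16:15, 19:15-20:45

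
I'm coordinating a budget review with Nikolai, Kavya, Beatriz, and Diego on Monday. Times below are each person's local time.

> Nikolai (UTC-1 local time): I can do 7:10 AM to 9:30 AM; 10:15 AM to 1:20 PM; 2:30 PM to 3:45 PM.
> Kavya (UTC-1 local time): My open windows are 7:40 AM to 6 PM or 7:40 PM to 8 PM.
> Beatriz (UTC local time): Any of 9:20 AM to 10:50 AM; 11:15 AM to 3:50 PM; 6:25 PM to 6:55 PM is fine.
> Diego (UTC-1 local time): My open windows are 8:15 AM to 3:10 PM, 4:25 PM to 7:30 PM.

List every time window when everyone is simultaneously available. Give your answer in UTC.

09:20-10:30, 11:15-14:20, 15:30-15:50

Nikolai in UTC: 08:10-10:30, 11:15-14:20, 15:30-16:45 (add 1h to convert from UTC-1).
Kavya in UTC: 08:40-19:00, 20:40-21:00 (add 1h to convert from UTC-1).
Beatriz in UTC: 09:20-10:50, 11:15-15:50, 18:25-18:55.
Diego in UTC: 09:15-16:10, 17:25-20:30 (add 1h to convert from UTC-1).
Nikolai ∩ Kavya: 08:40-10:30, 11:15-14:20, 15:30-16:45.
Nikolai ∩ Kavya ∩ Beatriz: 09:20-10:30, 11:15-14:20, 15:30-15:50.
Nikolai ∩ Kavya ∩ Beatriz ∩ Diego: 09:20-10:30, 11:15-14:20, 15:30-15:50.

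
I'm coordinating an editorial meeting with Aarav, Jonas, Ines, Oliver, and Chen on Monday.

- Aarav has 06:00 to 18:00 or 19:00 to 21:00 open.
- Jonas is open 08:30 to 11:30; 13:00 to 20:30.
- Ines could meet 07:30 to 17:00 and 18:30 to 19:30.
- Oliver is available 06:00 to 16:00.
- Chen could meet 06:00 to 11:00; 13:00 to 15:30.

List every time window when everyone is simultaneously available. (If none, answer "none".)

08:30-11:00, 13:00-15:30

Aarav ∩ Jonas: 08:30-11:30, 13:00-18:00, 19:00-20:30.
Aarav ∩ Jonas ∩ Ines: 08:30-11:30, 13:00-17:00, 19:00-19:30.
Aarav ∩ Jonas ∩ Ines ∩ Oliver: 08:30-11:30, 13:00-16:00.
Aarav ∩ Jonas ∩ Ines ∩ Oliver ∩ Chen: 08:30-11:00, 13:00-15:30.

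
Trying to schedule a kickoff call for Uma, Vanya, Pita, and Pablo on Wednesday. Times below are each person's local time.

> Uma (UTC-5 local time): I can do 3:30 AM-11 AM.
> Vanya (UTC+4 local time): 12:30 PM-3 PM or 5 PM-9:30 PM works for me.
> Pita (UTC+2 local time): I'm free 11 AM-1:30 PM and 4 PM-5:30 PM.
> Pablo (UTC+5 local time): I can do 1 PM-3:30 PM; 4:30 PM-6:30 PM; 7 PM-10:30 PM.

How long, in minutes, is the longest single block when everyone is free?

Uma in UTC: 08:30-16:00 (add 5h to convert from UTC-5).
Vanya in UTC: 08:30-11:00, 13:00-17:30 (subtract 4h to convert from UTC+4).
Pita in UTC: 09:00-11:30, 14:00-15:30 (subtract 2h to convert from UTC+2).
Pablo in UTC: 08:00-10:30, 11:30-13:30, 14:00-17:30 (subtract 5h to convert from UTC+5).
Uma ∩ Vanya: 08:30-11:00, 13:00-16:00.
Uma ∩ Vanya ∩ Pita: 09:00-11:00, 14:00-15:30.
Uma ∩ Vanya ∩ Pita ∩ Pablo: 09:00-10:30, 14:00-15:30.
Those are the intersection windows.
The longest is 09:00-10:30 at 90 minutes.

90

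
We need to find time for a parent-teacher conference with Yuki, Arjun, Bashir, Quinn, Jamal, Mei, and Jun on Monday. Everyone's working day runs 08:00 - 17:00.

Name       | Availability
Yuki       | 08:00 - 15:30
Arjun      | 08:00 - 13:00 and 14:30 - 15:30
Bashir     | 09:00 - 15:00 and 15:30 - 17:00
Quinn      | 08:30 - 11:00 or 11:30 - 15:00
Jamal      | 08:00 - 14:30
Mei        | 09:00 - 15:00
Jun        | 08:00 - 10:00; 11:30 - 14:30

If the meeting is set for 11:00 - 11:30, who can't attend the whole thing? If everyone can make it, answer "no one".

Jun, Quinn

Yuki: free for 11:00-11:30. Arjun: free for 11:00-11:30. Bashir: free for 11:00-11:30. Quinn: not fully free for 11:00-11:30. Jamal: free for 11:00-11:30. Mei: free for 11:00-11:30. Jun: not fully free for 11:00-11:30.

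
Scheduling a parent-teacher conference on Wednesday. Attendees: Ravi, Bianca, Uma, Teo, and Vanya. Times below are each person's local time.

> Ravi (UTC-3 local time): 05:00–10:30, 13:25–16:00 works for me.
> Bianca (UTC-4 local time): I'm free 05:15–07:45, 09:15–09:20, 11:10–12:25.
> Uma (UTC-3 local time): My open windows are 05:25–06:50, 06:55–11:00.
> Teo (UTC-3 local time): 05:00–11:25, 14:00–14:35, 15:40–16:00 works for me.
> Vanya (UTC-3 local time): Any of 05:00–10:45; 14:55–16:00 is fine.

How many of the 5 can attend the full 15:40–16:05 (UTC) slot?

Ravi in UTC: 08:00-13:30, 16:25-19:00 (add 3h to convert from UTC-3).
Bianca in UTC: 09:15-11:45, 13:15-13:20, 15:10-16:25 (add 4h to convert from UTC-4).
Uma in UTC: 08:25-09:50, 09:55-14:00 (add 3h to convert from UTC-3).
Teo in UTC: 08:00-14:25, 17:00-17:35, 18:40-19:00 (add 3h to convert from UTC-3).
Vanya in UTC: 08:00-13:45, 17:55-19:00 (add 3h to convert from UTC-3).
Bianca can make the full 15:40-16:05 slot — that's 1.

1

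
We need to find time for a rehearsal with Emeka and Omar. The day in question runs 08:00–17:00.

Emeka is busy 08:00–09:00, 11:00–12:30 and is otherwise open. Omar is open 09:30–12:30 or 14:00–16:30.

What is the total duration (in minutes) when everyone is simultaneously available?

Emeka free: 09:00-11:00, 12:30-17:00 (invert busy blocks within the working day).
Omar free: 09:30-12:30, 14:00-16:30.
Emeka ∩ Omar: 09:30-11:00, 14:00-16:30.
Those are the intersection windows.
Summing the common windows: 90 + 150 = 240 minutes.

240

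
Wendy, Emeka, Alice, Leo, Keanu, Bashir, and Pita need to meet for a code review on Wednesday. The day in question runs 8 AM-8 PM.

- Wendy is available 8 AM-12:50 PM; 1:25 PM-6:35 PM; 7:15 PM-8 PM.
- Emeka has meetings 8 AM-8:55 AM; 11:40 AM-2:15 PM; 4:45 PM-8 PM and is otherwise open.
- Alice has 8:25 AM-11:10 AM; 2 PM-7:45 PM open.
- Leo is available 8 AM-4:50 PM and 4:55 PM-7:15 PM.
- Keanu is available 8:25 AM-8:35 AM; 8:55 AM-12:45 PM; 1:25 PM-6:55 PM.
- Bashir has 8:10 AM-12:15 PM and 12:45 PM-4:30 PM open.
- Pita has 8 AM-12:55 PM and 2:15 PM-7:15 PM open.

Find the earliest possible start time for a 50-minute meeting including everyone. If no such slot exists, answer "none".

Wendy free: 08:00-12:50, 13:25-18:35, 19:15-20:00.
Emeka free: 08:55-11:40, 14:15-16:45 (invert busy blocks within the working day).
Alice free: 08:25-11:10, 14:00-19:45.
Leo free: 08:00-16:50, 16:55-19:15.
Keanu free: 08:25-08:35, 08:55-12:45, 13:25-18:55.
Bashir free: 08:10-12:15, 12:45-16:30.
Pita free: 08:00-12:55, 14:15-19:15.
Wendy ∩ Emeka: 08:55-11:40, 14:15-16:45.
Wendy ∩ Emeka ∩ Alice: 08:55-11:10, 14:15-16:45.
Wendy ∩ Emeka ∩ Alice ∩ Leo: 08:55-11:10, 14:15-16:45.
Wendy ∩ Emeka ∩ Alice ∩ Leo ∩ Keanu: 08:55-11:10, 14:15-16:45.
Wendy ∩ Emeka ∩ Alice ∩ Leo ∩ Keanu ∩ Bashir: 08:55-11:10, 14:15-16:30.
Wendy ∩ Emeka ∩ Alice ∩ Leo ∩ Keanu ∩ Bashir ∩ Pita: 08:55-11:10, 14:15-16:30.
The first common window of at least 50 minutes is 08:55-11:10, so the earliest start is 08:55.

08:55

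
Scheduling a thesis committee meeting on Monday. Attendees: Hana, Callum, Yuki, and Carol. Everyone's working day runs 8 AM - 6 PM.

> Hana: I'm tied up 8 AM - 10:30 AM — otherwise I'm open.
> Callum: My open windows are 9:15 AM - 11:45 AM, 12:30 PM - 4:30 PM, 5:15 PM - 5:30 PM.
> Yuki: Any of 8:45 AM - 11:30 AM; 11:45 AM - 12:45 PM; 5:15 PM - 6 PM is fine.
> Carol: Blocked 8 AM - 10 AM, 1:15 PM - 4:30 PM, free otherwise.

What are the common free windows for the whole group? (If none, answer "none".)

Hana free: 10:30-18:00 (invert busy blocks within the working day).
Callum free: 09:15-11:45, 12:30-16:30, 17:15-17:30.
Yuki free: 08:45-11:30, 11:45-12:45, 17:15-18:00.
Carol free: 10:00-13:15, 16:30-18:00 (invert busy blocks within the working day).
Hana ∩ Callum: 10:30-11:45, 12:30-16:30, 17:15-17:30.
Hana ∩ Callum ∩ Yuki: 10:30-11:30, 12:30-12:45, 17:15-17:30.
Hana ∩ Callum ∩ Yuki ∩ Carol: 10:30-11:30, 12:30-12:45, 17:15-17:30.
Those are the intersection windows.

10:30-11:30, 12:30-12:45, 17:15-17:30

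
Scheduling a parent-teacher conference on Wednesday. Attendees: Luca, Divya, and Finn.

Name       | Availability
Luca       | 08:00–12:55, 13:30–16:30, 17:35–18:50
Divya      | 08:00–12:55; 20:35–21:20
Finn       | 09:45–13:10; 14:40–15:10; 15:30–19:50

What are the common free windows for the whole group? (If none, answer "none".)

Luca ∩ Divya: 08:00-12:55.
Luca ∩ Divya ∩ Finn: 09:45-12:55.
So the common availability across everyone is 09:45-12:55.

09:45-12:55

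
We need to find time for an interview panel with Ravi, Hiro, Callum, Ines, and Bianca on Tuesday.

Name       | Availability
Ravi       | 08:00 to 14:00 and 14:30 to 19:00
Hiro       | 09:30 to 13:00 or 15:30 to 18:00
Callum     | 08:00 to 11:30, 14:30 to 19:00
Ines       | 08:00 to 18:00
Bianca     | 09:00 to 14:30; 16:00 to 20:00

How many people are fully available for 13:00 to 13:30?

3

Ravi, Ines, and Bianca can make the full 13:00-13:30 slot — that's 3.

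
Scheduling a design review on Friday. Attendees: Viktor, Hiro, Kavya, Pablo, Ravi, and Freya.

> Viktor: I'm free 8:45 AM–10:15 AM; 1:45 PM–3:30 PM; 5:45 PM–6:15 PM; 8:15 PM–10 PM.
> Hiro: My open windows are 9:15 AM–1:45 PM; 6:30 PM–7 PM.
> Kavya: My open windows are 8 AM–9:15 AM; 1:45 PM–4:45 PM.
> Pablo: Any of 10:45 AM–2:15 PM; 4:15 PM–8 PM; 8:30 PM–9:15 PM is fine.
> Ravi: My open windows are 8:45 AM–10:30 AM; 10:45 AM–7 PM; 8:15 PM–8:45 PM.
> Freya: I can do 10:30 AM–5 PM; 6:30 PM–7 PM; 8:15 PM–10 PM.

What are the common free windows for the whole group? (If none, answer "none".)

none

Viktor ∩ Hiro: 09:15-10:15.
Viktor ∩ Hiro ∩ Kavya: ∅.
Viktor ∩ Hiro ∩ Kavya ∩ Pablo: ∅.
Viktor ∩ Hiro ∩ Kavya ∩ Pablo ∩ Ravi: ∅.
Viktor ∩ Hiro ∩ Kavya ∩ Pablo ∩ Ravi ∩ Freya: ∅.
There is no time when everyone is free.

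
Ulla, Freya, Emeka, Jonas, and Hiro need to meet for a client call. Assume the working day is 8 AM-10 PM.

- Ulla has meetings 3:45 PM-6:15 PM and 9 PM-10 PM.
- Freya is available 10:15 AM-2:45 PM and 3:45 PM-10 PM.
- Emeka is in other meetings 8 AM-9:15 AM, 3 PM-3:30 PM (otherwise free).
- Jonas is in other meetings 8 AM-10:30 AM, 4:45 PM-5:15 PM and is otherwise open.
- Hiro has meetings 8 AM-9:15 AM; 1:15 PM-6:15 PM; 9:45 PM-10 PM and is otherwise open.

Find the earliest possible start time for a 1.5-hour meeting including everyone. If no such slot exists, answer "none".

Ulla free: 08:00-15:45, 18:15-21:00 (invert busy blocks within the working day).
Freya free: 10:15-14:45, 15:45-22:00.
Emeka free: 09:15-15:00, 15:30-22:00 (invert busy blocks within the working day).
Jonas free: 10:30-16:45, 17:15-22:00 (invert busy blocks within the working day).
Hiro free: 09:15-13:15, 18:15-21:45 (invert busy blocks within the working day).
Ulla ∩ Freya: 10:15-14:45, 18:15-21:00.
Ulla ∩ Freya ∩ Emeka: 10:15-14:45, 18:15-21:00.
Ulla ∩ Freya ∩ Emeka ∩ Jonas: 10:30-14:45, 18:15-21:00.
Ulla ∩ Freya ∩ Emeka ∩ Jonas ∩ Hiro: 10:30-13:15, 18:15-21:00.
The first common window of at least 90 minutes is 10:30-13:15, so the earliest start is 10:30.

10:30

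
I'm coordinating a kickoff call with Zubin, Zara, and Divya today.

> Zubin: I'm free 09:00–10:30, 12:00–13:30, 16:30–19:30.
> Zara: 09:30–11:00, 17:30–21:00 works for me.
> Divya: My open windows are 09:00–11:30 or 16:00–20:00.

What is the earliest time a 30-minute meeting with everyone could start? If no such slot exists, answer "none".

09:30

Zubin ∩ Zara: 09:30-10:30, 17:30-19:30.
Zubin ∩ Zara ∩ Divya: 09:30-10:30, 17:30-19:30.
Those are the intersection windows.
The first common window of at least 30 minutes is 09:30-10:30, so the earliest start is 09:30.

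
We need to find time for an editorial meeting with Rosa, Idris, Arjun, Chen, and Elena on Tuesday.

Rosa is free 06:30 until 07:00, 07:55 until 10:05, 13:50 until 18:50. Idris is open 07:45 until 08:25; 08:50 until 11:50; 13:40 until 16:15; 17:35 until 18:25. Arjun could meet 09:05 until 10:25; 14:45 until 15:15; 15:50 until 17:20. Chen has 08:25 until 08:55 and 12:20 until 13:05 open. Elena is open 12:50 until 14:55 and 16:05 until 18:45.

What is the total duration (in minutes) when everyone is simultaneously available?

Rosa ∩ Idris: 07:55-08:25, 08:50-10:05, 13:50-16:15, 17:35-18:25.
Rosa ∩ Idris ∩ Arjun: 09:05-10:05, 14:45-15:15, 15:50-16:15.
Rosa ∩ Idris ∩ Arjun ∩ Chen: ∅.
Rosa ∩ Idris ∩ Arjun ∩ Chen ∩ Elena: ∅.
There is no time when everyone is free.
There is no common window, so the total is 0 minutes.

0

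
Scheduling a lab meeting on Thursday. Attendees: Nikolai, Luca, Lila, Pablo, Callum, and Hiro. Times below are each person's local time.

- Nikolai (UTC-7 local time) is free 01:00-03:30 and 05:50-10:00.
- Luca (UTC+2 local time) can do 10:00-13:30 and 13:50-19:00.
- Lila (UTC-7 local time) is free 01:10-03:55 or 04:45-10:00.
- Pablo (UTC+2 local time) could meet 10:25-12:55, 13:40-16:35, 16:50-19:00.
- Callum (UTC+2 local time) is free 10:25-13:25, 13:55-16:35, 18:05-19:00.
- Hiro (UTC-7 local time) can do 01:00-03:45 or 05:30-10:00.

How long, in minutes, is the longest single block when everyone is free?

125

Nikolai in UTC: 08:00-10:30, 12:50-17:00 (add 7h to convert from UTC-7).
Luca in UTC: 08:00-11:30, 11:50-17:00 (subtract 2h to convert from UTC+2).
Lila in UTC: 08:10-10:55, 11:45-17:00 (add 7h to convert from UTC-7).
Pablo in UTC: 08:25-10:55, 11:40-14:35, 14:50-17:00 (subtract 2h to convert from UTC+2).
Callum in UTC: 08:25-11:25, 11:55-14:35, 16:05-17:00 (subtract 2h to convert from UTC+2).
Hiro in UTC: 08:00-10:45, 12:30-17:00 (add 7h to convert from UTC-7).
Nikolai ∩ Luca: 08:00-10:30, 12:50-17:00.
Nikolai ∩ Luca ∩ Lila: 08:10-10:30, 12:50-17:00.
Nikolai ∩ Luca ∩ Lila ∩ Pablo: 08:25-10:30, 12:50-14:35, 14:50-17:00.
Nikolai ∩ Luca ∩ Lila ∩ Pablo ∩ Callum: 08:25-10:30, 12:50-14:35, 16:05-17:00.
Nikolai ∩ Luca ∩ Lila ∩ Pablo ∩ Callum ∩ Hiro: 08:25-10:30, 12:50-14:35, 16:05-17:00.
So the common availability across everyone is 08:25-10:30, 12:50-14:35, 16:05-17:00.
The longest is 08:25-10:30 at 125 minutes.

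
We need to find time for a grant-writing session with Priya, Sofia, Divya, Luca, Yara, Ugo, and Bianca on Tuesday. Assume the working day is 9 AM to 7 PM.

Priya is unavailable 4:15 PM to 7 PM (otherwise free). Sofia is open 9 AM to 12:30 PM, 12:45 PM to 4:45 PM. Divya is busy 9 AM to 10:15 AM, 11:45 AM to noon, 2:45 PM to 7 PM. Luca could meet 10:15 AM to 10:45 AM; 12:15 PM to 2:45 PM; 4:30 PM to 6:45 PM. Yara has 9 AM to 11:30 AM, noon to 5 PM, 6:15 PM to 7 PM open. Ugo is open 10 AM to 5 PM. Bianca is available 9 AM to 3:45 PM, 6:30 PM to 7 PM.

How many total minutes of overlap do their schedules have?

Priya free: 09:00-16:15 (invert busy blocks within the working day).
Sofia free: 09:00-12:30, 12:45-16:45.
Divya free: 10:15-11:45, 12:00-14:45 (invert busy blocks within the working day).
Luca free: 10:15-10:45, 12:15-14:45, 16:30-18:45.
Yara free: 09:00-11:30, 12:00-17:00, 18:15-19:00.
Ugo free: 10:00-17:00.
Bianca free: 09:00-15:45, 18:30-19:00.
Priya ∩ Sofia: 09:00-12:30, 12:45-16:15.
Priya ∩ Sofia ∩ Divya: 10:15-11:45, 12:00-12:30, 12:45-14:45.
Priya ∩ Sofia ∩ Divya ∩ Luca: 10:15-10:45, 12:15-12:30, 12:45-14:45.
Priya ∩ Sofia ∩ Divya ∩ Luca ∩ Yara: 10:15-10:45, 12:15-12:30, 12:45-14:45.
Priya ∩ Sofia ∩ Divya ∩ Luca ∩ Yara ∩ Ugo: 10:15-10:45, 12:15-12:30, 12:45-14:45.
Priya ∩ Sofia ∩ Divya ∩ Luca ∩ Yara ∩ Ugo ∩ Bianca: 10:15-10:45, 12:15-12:30, 12:45-14:45.
Summing the common windows: 30 + 15 + 120 = 165 minutes.

165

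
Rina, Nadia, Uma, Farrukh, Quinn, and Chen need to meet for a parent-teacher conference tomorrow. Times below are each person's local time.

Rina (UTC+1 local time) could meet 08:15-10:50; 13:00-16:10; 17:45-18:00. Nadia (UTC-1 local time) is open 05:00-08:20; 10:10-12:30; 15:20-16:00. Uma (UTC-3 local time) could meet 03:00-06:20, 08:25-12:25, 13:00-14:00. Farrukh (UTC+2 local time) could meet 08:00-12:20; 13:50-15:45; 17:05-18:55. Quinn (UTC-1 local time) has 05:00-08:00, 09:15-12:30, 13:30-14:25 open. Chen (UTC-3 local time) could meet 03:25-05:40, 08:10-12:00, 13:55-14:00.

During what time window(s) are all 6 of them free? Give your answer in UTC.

Rina in UTC: 07:15-09:50, 12:00-15:10, 16:45-17:00 (subtract 1h to convert from UTC+1).
Nadia in UTC: 06:00-09:20, 11:10-13:30, 16:20-17:00 (add 1h to convert from UTC-1).
Uma in UTC: 06:00-09:20, 11:25-15:25, 16:00-17:00 (add 3h to convert from UTC-3).
Farrukh in UTC: 06:00-10:20, 11:50-13:45, 15:05-16:55 (subtract 2h to convert from UTC+2).
Quinn in UTC: 06:00-09:00, 10:15-13:30, 14:30-15:25 (add 1h to convert from UTC-1).
Chen in UTC: 06:25-08:40, 11:10-15:00, 16:55-17:00 (add 3h to convert from UTC-3).
Rina ∩ Nadia: 07:15-09:20, 12:00-13:30, 16:45-17:00.
Rina ∩ Nadia ∩ Uma: 07:15-09:20, 12:00-13:30, 16:45-17:00.
Rina ∩ Nadia ∩ Uma ∩ Farrukh: 07:15-09:20, 12:00-13:30, 16:45-16:55.
Rina ∩ Nadia ∩ Uma ∩ Farrukh ∩ Quinn: 07:15-09:00, 12:00-13:30.
Rina ∩ Nadia ∩ Uma ∩ Farrukh ∩ Quinn ∩ Chen: 07:15-08:40, 12:00-13:30.
Those are the intersection windows.

07:15-08:40, 12:00-13:30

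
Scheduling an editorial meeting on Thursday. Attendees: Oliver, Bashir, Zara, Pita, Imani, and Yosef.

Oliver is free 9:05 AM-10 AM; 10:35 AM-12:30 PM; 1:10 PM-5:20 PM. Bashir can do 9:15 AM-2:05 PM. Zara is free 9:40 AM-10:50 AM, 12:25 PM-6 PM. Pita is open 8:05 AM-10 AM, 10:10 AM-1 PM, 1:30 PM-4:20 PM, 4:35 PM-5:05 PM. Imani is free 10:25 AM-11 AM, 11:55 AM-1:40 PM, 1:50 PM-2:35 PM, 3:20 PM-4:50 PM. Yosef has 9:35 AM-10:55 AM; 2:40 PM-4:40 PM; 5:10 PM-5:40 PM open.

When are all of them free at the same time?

10:35-10:50

Oliver ∩ Bashir: 09:15-10:00, 10:35-12:30, 13:10-14:05.
Oliver ∩ Bashir ∩ Zara: 09:40-10:00, 10:35-10:50, 12:25-12:30, 13:10-14:05.
Oliver ∩ Bashir ∩ Zara ∩ Pita: 09:40-10:00, 10:35-10:50, 12:25-12:30, 13:30-14:05.
Oliver ∩ Bashir ∩ Zara ∩ Pita ∩ Imani: 10:35-10:50, 12:25-12:30, 13:30-13:40, 13:50-14:05.
Oliver ∩ Bashir ∩ Zara ∩ Pita ∩ Imani ∩ Yosef: 10:35-10:50.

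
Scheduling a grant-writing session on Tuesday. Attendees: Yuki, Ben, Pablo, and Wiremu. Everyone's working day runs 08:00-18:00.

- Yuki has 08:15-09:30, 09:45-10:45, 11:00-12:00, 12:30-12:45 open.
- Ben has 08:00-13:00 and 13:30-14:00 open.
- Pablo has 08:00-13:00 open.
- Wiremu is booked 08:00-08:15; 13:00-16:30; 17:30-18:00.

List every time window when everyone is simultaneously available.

Yuki free: 08:15-09:30, 09:45-10:45, 11:00-12:00, 12:30-12:45.
Ben free: 08:00-13:00, 13:30-14:00.
Pablo free: 08:00-13:00.
Wiremu free: 08:15-13:00, 16:30-17:30 (invert busy blocks within the working day).
Yuki ∩ Ben: 08:15-09:30, 09:45-10:45, 11:00-12:00, 12:30-12:45.
Yuki ∩ Ben ∩ Pablo: 08:15-09:30, 09:45-10:45, 11:00-12:00, 12:30-12:45.
Yuki ∩ Ben ∩ Pablo ∩ Wiremu: 08:15-09:30, 09:45-10:45, 11:00-12:00, 12:30-12:45.

08:15-09:30, 09:45-10:45, 11:00-12:00, 12:30-12:45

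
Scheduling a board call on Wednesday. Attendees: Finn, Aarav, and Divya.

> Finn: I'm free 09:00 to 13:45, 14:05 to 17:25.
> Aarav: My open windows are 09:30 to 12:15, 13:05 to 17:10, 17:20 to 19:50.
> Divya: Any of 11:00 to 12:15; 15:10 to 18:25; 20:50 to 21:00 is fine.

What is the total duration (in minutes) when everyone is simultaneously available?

200

Finn ∩ Aarav: 09:30-12:15, 13:05-13:45, 14:05-17:10, 17:20-17:25.
Finn ∩ Aarav ∩ Divya: 11:00-12:15, 15:10-17:10, 17:20-17:25.
Those are the intersection windows.
Summing the common windows: 75 + 120 + 5 = 200 minutes.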